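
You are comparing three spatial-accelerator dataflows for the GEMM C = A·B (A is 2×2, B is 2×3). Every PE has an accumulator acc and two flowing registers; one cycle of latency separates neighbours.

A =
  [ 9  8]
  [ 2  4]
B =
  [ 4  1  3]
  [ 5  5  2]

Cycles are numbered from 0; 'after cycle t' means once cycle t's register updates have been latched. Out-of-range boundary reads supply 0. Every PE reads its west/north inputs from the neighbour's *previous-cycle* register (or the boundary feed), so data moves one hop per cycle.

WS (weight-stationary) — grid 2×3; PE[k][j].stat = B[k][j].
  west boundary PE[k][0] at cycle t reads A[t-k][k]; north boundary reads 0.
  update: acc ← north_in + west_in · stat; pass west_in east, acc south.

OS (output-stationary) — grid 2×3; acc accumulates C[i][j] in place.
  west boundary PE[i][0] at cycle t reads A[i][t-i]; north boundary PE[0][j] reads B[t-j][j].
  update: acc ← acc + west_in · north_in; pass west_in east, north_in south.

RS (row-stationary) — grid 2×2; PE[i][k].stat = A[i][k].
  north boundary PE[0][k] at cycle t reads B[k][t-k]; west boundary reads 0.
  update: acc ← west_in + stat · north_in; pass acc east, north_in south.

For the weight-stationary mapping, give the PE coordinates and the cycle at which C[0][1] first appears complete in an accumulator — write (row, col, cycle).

(row, col, cycle) = (1, 1, 2)

WS: C[0][1] accumulates in PE[1][1]:
  step 0 · PE1,1: acc=0; fwd→0 fwd↓0
  step 1 · PE1,1: acc=0; fwd→0 fwd↓0
  step 2 · PE1,1: acc=49; fwd→8 fwd↓49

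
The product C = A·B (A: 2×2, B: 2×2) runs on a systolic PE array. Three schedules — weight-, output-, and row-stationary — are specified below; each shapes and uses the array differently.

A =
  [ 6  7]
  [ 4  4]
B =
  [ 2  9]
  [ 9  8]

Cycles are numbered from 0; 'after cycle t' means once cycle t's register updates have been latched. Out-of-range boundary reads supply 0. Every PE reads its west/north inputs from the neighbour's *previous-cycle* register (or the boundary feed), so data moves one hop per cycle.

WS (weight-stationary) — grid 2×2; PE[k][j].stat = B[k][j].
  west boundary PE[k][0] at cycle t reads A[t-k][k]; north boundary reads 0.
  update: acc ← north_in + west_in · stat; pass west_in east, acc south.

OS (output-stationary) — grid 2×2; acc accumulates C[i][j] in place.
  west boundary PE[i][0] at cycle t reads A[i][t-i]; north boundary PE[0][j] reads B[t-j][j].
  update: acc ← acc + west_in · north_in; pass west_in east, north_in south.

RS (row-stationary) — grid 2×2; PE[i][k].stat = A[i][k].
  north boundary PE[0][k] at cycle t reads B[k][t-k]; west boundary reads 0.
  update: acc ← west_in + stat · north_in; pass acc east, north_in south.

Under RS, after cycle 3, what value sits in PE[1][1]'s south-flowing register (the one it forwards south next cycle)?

Tracing RS — 2×2 array, target PE[1][1]:
  c0 r0c1: 0 / 0 / 0
  c0 r1c0: 0 / 0 / 0
  c0 r1c1: 0 / 0 / 0
  c1 r0c1: 75 / 75 / 9
  c1 r1c0: 8 / 8 / 2
  c1 r1c1: 0 / 0 / 0
  c2 r0c1: 110 / 110 / 8
  c2 r1c0: 36 / 36 / 9
  c2 r1c1: 44 / 44 / 9
  c3 r0c1: 0 / 0 / 0
  c3 r1c0: 0 / 0 / 0
  c3 r1c1: 68 / 68 / 8

register = 8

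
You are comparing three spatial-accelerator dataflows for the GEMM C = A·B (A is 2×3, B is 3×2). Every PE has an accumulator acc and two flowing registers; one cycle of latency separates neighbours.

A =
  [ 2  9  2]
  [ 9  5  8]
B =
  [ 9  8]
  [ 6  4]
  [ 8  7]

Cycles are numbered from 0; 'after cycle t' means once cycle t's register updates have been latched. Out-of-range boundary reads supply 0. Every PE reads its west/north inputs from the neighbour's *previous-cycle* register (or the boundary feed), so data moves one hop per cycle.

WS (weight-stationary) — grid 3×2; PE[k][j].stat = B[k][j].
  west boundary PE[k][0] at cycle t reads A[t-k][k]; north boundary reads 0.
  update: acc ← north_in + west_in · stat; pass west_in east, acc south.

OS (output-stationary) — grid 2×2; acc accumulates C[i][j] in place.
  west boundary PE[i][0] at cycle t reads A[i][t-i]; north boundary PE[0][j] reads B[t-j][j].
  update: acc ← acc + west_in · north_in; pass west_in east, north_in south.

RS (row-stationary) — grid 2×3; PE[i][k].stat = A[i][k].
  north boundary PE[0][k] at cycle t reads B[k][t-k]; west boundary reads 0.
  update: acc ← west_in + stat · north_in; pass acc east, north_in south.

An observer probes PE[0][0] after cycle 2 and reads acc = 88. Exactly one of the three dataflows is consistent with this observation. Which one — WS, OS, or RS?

WS [3×2] PE[0][0] across cycles:
  c0 r0c0: 18 / 2 / 18
  c1 r0c0: 81 / 9 / 81
  c2 r0c0: 0 / 0 / 0
OS [2×2] PE[0][0] across cycles:
  c0 r0c0: 18 / 2 / 9
  c1 r0c0: 72 / 9 / 6
  c2 r0c0: 88 / 2 / 8
RS [2×3] PE[0][0] across cycles:
  c0 r0c0: 18 / 18 / 9
  c1 r0c0: 16 / 16 / 8
  c2 r0c0: 0 / 0 / 0

dataflow = OS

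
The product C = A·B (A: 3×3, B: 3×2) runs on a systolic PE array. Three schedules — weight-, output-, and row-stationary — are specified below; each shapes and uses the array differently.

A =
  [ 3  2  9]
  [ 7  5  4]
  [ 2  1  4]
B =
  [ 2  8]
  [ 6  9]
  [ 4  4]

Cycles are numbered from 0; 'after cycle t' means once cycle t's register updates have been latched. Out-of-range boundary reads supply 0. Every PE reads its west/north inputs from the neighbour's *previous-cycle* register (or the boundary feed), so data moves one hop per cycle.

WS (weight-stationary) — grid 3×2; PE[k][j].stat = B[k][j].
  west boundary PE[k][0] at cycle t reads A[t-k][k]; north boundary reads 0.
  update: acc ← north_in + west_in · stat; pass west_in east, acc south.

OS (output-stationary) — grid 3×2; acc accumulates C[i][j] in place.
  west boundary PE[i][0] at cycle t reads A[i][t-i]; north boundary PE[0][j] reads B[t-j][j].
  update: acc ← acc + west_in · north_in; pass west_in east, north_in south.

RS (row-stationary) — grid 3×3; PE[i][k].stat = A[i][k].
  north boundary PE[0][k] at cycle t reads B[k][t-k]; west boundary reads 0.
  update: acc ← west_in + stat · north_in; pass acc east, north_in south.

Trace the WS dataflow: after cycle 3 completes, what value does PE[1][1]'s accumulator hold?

PE[1][1].acc = 101

WS (3×2). Following PE[1][1] plus its west/north inputs:
  0: (0,1).acc=0  regs=<0,0>
  0: (1,0).acc=0  regs=<0,0>
  0: (1,1).acc=0  regs=<0,0>
  1: (0,1).acc=24  regs=<3,24>
  1: (1,0).acc=18  regs=<2,18>
  1: (1,1).acc=0  regs=<0,0>
  2: (0,1).acc=56  regs=<7,56>
  2: (1,0).acc=44  regs=<5,44>
  2: (1,1).acc=42  regs=<2,42>
  3: (0,1).acc=16  regs=<2,16>
  3: (1,0).acc=10  regs=<1,10>
  3: (1,1).acc=101  regs=<5,101>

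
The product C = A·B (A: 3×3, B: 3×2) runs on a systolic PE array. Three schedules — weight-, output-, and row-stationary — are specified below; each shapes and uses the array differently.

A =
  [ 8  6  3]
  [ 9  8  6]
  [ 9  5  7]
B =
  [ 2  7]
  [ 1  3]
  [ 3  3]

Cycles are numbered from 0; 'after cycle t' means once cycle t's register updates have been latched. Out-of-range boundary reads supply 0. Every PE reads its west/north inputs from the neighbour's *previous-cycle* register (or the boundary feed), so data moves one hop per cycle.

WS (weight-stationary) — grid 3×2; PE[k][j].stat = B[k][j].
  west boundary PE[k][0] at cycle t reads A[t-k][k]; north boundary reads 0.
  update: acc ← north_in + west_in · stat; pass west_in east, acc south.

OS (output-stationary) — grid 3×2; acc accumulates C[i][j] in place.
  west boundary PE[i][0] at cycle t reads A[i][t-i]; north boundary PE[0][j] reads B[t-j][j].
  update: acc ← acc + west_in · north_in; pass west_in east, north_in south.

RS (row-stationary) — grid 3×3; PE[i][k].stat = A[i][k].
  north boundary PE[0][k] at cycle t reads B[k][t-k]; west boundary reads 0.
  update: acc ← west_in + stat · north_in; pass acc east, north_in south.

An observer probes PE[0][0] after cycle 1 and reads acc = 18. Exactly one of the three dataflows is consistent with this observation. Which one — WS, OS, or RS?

dataflow = WS

WS (3×2 grid), PE[0][0]:
  t=0 PE[0][0]: acc=16 h=8 v=16
  t=1 PE[0][0]: acc=18 h=9 v=18
OS (3×2 grid), PE[0][0]:
  t=0 PE[0][0]: acc=16 h=8 v=2
  t=1 PE[0][0]: acc=22 h=6 v=1
RS (3×3 grid), PE[0][0]:
  t=0 PE[0][0]: acc=16 h=16 v=2
  t=1 PE[0][0]: acc=56 h=56 v=7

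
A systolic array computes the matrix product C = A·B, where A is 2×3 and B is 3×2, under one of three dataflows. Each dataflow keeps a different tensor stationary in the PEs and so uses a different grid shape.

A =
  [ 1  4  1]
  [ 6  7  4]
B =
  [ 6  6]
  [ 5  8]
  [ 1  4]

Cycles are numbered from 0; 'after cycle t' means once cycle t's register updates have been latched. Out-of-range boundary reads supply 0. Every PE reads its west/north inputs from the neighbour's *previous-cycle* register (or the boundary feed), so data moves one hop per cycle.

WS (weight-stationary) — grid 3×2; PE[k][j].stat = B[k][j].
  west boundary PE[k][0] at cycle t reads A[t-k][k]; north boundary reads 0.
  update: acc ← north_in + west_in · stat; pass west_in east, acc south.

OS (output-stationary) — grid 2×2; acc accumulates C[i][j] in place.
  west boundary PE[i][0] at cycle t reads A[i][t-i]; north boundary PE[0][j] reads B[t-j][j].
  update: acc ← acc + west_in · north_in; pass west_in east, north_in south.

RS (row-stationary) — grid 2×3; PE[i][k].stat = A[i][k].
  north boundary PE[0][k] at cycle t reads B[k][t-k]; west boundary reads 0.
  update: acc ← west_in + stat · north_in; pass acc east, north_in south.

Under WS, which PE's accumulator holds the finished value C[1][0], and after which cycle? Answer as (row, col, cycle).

Under WS, C[1][0] lands at PE[2][0]:
  [0] (2,0) acc=0 (h:0 v:0)
  [1] (2,0) acc=0 (h:0 v:0)
  [2] (2,0) acc=27 (h:1 v:27)
  [3] (2,0) acc=75 (h:4 v:75)

(row, col, cycle) = (2, 0, 3)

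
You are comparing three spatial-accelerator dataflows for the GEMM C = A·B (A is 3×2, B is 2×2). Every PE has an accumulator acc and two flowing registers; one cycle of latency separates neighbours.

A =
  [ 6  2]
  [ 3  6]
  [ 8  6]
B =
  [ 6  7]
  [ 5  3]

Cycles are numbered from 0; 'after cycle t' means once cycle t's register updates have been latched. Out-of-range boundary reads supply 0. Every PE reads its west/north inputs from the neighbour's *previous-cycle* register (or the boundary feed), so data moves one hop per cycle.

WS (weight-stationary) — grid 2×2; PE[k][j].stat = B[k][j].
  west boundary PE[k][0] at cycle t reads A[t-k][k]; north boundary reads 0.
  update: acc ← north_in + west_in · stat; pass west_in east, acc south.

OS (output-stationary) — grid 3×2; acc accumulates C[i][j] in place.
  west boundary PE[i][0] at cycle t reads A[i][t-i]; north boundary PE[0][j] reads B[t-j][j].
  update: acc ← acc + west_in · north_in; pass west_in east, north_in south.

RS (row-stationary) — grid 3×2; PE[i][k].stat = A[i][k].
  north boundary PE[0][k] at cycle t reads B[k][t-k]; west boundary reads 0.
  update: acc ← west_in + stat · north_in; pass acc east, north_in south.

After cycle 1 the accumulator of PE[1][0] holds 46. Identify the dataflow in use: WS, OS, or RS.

WS [2×2] PE[1][0] across cycles:
  @0  [1,0]  acc 0  |  →0  ↓0
  @1  [1,0]  acc 46  |  →2  ↓46
OS [3×2] PE[1][0] across cycles:
  @0  [1,0]  acc 0  |  →0  ↓0
  @1  [1,0]  acc 18  |  →3  ↓6
RS [3×2] PE[1][0] across cycles:
  @0  [1,0]  acc 0  |  →0  ↓0
  @1  [1,0]  acc 18  |  →18  ↓6

dataflow = WS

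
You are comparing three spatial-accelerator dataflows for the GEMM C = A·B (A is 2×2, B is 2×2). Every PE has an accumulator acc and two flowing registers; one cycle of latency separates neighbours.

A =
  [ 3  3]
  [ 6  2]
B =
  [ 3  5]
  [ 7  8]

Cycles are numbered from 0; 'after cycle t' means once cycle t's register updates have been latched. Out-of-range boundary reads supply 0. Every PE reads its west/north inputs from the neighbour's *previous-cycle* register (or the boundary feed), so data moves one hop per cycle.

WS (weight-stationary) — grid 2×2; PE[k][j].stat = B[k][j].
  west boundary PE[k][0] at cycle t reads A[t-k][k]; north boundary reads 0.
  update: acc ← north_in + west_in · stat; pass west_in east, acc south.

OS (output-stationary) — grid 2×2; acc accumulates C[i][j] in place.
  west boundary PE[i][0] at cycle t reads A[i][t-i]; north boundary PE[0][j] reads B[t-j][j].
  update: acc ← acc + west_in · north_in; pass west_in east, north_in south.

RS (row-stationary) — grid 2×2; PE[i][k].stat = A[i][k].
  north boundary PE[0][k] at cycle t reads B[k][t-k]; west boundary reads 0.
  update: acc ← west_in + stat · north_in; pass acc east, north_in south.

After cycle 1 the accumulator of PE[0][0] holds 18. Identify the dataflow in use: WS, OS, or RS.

dataflow = WS

WS [2×2] PE[0][0] across cycles:
  t=0 PE[0][0]: acc=9 h=3 v=9
  t=1 PE[0][0]: acc=18 h=6 v=18
OS [2×2] PE[0][0] across cycles:
  t=0 PE[0][0]: acc=9 h=3 v=3
  t=1 PE[0][0]: acc=30 h=3 v=7
RS [2×2] PE[0][0] across cycles:
  t=0 PE[0][0]: acc=9 h=9 v=3
  t=1 PE[0][0]: acc=15 h=15 v=5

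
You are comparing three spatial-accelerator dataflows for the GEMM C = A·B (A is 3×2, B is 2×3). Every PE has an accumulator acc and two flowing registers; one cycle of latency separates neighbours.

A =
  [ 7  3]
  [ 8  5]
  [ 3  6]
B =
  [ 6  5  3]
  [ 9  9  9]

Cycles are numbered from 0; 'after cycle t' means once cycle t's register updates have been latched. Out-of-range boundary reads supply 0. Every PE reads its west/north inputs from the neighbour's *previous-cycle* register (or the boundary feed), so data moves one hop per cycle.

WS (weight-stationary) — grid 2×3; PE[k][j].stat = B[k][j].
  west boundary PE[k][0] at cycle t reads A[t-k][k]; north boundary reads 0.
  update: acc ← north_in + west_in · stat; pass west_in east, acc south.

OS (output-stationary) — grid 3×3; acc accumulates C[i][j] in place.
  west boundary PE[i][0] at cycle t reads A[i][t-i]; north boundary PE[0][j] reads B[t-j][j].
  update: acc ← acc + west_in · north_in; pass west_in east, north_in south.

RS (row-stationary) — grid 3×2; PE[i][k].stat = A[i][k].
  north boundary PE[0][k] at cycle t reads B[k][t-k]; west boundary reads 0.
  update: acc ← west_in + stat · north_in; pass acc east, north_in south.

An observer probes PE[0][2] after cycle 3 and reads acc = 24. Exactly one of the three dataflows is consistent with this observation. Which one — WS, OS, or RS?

dataflow = WS

Under WS (2×3), PE[0][2]:
  c0 r0c2: 0 / 0 / 0
  c1 r0c2: 0 / 0 / 0
  c2 r0c2: 21 / 7 / 21
  c3 r0c2: 24 / 8 / 24
Under OS (3×3), PE[0][2]:
  c0 r0c2: 0 / 0 / 0
  c1 r0c2: 0 / 0 / 0
  c2 r0c2: 21 / 7 / 3
  c3 r0c2: 48 / 3 / 9
RS (3×2): PE[0][2] does not exist.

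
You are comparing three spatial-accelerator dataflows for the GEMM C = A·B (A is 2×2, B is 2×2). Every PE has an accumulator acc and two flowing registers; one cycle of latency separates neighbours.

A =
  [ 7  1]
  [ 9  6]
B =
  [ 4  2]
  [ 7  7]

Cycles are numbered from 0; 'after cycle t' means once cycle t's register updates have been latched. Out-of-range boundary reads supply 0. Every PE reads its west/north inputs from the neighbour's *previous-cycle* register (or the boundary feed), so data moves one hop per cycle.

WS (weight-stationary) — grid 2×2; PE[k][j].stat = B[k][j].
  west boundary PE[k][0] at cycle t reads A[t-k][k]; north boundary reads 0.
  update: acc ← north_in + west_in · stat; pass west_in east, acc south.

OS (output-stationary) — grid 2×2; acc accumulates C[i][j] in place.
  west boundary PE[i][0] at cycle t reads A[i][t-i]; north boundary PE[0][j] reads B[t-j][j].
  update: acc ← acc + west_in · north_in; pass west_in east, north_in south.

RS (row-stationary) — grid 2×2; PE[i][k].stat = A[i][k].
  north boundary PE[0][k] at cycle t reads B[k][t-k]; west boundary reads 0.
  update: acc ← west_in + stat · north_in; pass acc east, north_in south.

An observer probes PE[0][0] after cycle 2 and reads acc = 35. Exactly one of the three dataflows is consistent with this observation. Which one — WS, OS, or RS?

dataflow = OS

WS (2×2 grid), PE[0][0]:
  @0  [0,0]  acc 28  |  →7  ↓28
  @1  [0,0]  acc 36  |  →9  ↓36
  @2  [0,0]  acc 0  |  →0  ↓0
OS (2×2 grid), PE[0][0]:
  @0  [0,0]  acc 28  |  →7  ↓4
  @1  [0,0]  acc 35  |  →1  ↓7
  @2  [0,0]  acc 35  |  →0  ↓0
RS (2×2 grid), PE[0][0]:
  @0  [0,0]  acc 28  |  →28  ↓4
  @1  [0,0]  acc 14  |  →14  ↓2
  @2  [0,0]  acc 0  |  →0  ↓0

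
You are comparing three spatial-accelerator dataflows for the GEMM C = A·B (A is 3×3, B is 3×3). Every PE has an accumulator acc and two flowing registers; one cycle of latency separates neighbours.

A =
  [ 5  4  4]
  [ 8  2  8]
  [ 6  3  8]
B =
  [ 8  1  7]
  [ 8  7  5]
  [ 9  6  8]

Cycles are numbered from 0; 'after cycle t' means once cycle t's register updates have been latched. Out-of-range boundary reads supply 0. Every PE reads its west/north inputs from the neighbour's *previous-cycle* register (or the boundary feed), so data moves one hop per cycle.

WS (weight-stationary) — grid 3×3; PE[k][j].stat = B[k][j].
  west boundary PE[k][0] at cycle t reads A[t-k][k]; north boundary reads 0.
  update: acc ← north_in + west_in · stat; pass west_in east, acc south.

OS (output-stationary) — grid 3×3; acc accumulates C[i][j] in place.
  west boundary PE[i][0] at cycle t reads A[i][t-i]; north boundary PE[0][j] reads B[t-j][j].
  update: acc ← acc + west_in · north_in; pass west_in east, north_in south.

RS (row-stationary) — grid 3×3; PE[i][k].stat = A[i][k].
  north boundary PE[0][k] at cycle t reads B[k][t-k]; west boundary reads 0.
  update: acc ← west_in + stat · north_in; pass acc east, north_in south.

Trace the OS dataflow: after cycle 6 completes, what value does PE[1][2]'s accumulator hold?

PE[1][2].acc = 130

OS (3×3). Following PE[1][2] plus its west/north inputs:
  @0  [0,2]  acc 0  |  →0  ↓0
  @0  [1,1]  acc 0  |  →0  ↓0
  @0  [1,2]  acc 0  |  →0  ↓0
  @1  [0,2]  acc 0  |  →0  ↓0
  @1  [1,1]  acc 0  |  →0  ↓0
  @1  [1,2]  acc 0  |  →0  ↓0
  @2  [0,2]  acc 35  |  →5  ↓7
  @2  [1,1]  acc 8  |  →8  ↓1
  @2  [1,2]  acc 0  |  →0  ↓0
  @3  [0,2]  acc 55  |  →4  ↓5
  @3  [1,1]  acc 22  |  →2  ↓7
  @3  [1,2]  acc 56  |  →8  ↓7
  @4  [0,2]  acc 87  |  →4  ↓8
  @4  [1,1]  acc 70  |  →8  ↓6
  @4  [1,2]  acc 66  |  →2  ↓5
  @5  [0,2]  acc 87  |  →0  ↓0
  @5  [1,1]  acc 70  |  →0  ↓0
  @5  [1,2]  acc 130  |  →8  ↓8
  @6  [0,2]  acc 87  |  →0  ↓0
  @6  [1,1]  acc 70  |  →0  ↓0
  @6  [1,2]  acc 130  |  →0  ↓0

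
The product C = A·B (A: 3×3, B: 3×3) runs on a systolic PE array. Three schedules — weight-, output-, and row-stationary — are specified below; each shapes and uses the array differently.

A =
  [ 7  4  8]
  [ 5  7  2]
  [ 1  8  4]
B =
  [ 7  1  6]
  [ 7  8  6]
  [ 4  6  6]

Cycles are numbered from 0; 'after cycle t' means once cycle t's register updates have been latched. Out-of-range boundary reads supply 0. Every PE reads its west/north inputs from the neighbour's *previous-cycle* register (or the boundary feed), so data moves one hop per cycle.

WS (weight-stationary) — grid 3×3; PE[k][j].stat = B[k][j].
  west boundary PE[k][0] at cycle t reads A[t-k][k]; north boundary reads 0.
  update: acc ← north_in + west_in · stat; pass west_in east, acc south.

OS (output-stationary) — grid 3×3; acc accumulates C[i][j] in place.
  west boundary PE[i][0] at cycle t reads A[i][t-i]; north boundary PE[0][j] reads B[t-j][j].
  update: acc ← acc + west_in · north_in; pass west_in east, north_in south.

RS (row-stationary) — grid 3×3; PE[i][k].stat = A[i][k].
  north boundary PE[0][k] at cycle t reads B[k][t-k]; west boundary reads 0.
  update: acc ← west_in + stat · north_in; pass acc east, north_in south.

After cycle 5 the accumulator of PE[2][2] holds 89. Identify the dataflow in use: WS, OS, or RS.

WS [3×3] PE[2][2] across cycles:
  c0 r2c2: 0 / 0 / 0
  c1 r2c2: 0 / 0 / 0
  c2 r2c2: 0 / 0 / 0
  c3 r2c2: 0 / 0 / 0
  c4 r2c2: 114 / 8 / 114
  c5 r2c2: 84 / 2 / 84
OS [3×3] PE[2][2] across cycles:
  c0 r2c2: 0 / 0 / 0
  c1 r2c2: 0 / 0 / 0
  c2 r2c2: 0 / 0 / 0
  c3 r2c2: 0 / 0 / 0
  c4 r2c2: 6 / 1 / 6
  c5 r2c2: 54 / 8 / 6
RS [3×3] PE[2][2] across cycles:
  c0 r2c2: 0 / 0 / 0
  c1 r2c2: 0 / 0 / 0
  c2 r2c2: 0 / 0 / 0
  c3 r2c2: 0 / 0 / 0
  c4 r2c2: 79 / 79 / 4
  c5 r2c2: 89 / 89 / 6

dataflow = RS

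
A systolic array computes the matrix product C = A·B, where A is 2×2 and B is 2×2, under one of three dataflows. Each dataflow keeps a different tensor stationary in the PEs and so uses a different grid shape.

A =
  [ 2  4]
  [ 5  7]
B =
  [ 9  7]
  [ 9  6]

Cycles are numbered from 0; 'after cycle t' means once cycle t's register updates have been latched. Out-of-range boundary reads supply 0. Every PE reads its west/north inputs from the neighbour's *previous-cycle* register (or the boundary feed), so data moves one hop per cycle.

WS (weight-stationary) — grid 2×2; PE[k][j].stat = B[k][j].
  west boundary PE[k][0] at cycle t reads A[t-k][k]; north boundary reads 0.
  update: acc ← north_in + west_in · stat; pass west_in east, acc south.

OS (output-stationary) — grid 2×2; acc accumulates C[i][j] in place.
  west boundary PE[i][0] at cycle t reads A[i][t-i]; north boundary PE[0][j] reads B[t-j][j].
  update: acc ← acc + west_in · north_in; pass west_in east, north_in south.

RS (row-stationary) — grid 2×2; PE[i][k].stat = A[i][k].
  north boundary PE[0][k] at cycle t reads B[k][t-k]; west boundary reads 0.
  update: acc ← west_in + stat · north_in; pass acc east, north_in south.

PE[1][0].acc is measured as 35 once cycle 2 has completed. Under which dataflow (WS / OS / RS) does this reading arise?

WS [2×2] PE[1][0] across cycles:
  [0] (1,0) acc=0 (h:0 v:0)
  [1] (1,0) acc=54 (h:4 v:54)
  [2] (1,0) acc=108 (h:7 v:108)
OS [2×2] PE[1][0] across cycles:
  [0] (1,0) acc=0 (h:0 v:0)
  [1] (1,0) acc=45 (h:5 v:9)
  [2] (1,0) acc=108 (h:7 v:9)
RS [2×2] PE[1][0] across cycles:
  [0] (1,0) acc=0 (h:0 v:0)
  [1] (1,0) acc=45 (h:45 v:9)
  [2] (1,0) acc=35 (h:35 v:7)

dataflow = RS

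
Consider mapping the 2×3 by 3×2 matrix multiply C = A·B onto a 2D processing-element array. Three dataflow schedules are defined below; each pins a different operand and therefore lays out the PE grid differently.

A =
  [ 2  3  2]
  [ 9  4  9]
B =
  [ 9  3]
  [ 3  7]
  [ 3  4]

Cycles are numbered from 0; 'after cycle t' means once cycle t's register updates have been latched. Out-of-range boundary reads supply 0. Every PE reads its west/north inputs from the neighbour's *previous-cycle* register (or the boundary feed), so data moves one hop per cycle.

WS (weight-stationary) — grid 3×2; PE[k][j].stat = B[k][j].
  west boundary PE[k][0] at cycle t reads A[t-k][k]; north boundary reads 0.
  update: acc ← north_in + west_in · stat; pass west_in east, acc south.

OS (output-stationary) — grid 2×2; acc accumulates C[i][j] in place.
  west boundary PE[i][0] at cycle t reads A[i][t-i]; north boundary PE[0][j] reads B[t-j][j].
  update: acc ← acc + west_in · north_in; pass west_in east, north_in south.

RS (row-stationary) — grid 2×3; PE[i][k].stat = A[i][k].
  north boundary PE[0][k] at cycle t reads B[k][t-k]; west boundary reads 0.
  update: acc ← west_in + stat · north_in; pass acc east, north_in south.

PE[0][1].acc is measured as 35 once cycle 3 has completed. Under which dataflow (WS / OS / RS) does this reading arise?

dataflow = OS

WS (3×2 grid), PE[0][1]:
  cycle 0: PE[0][1] → acc 0, east 0, south 0
  cycle 1: PE[0][1] → acc 6, east 2, south 6
  cycle 2: PE[0][1] → acc 27, east 9, south 27
  cycle 3: PE[0][1] → acc 0, east 0, south 0
OS (2×2 grid), PE[0][1]:
  cycle 0: PE[0][1] → acc 0, east 0, south 0
  cycle 1: PE[0][1] → acc 6, east 2, south 3
  cycle 2: PE[0][1] → acc 27, east 3, south 7
  cycle 3: PE[0][1] → acc 35, east 2, south 4
RS (2×3 grid), PE[0][1]:
  cycle 0: PE[0][1] → acc 0, east 0, south 0
  cycle 1: PE[0][1] → acc 27, east 27, south 3
  cycle 2: PE[0][1] → acc 27, east 27, south 7
  cycle 3: PE[0][1] → acc 0, east 0, south 0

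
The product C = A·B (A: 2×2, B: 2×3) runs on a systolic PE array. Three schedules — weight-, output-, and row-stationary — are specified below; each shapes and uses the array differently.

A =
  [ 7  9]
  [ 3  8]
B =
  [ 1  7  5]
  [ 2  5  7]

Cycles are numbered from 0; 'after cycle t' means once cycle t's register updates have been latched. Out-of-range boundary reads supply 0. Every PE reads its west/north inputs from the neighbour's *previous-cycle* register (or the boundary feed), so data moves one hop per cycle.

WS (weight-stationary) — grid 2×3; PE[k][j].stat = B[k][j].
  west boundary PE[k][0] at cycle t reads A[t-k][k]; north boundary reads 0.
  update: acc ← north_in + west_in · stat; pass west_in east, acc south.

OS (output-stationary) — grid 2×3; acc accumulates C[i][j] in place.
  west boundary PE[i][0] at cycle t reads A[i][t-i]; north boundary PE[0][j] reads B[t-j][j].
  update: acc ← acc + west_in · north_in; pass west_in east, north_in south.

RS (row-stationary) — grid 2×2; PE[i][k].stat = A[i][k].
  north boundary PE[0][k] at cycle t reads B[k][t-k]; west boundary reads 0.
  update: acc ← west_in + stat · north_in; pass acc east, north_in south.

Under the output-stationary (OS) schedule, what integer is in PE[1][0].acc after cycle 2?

PE[1][0].acc = 19

Tracing OS — 2×3 array, target PE[1][0]:
  c0 r0c0: 7 / 7 / 1
  c0 r1c0: 0 / 0 / 0
  c1 r0c0: 25 / 9 / 2
  c1 r1c0: 3 / 3 / 1
  c2 r0c0: 25 / 0 / 0
  c2 r1c0: 19 / 8 / 2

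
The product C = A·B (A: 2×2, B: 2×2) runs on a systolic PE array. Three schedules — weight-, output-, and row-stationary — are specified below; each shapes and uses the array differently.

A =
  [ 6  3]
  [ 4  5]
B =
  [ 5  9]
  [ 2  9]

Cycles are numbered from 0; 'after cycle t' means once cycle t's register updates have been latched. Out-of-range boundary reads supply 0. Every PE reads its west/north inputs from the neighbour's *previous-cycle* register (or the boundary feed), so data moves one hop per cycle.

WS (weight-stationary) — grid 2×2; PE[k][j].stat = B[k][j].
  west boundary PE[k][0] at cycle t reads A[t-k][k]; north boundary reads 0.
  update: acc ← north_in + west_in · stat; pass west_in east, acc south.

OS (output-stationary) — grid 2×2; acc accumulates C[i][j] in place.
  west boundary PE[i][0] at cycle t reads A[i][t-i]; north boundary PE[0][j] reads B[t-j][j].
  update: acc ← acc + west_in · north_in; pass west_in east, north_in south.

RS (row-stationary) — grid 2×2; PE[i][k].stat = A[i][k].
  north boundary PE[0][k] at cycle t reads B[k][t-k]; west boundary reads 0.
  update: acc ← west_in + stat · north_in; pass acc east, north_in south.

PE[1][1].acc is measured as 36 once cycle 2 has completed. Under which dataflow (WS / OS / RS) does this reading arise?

dataflow = OS

Under WS (2×2), PE[1][1]:
  after 0 — PE[1][1] acc=0, pass-E 0, pass-S 0
  after 1 — PE[1][1] acc=0, pass-E 0, pass-S 0
  after 2 — PE[1][1] acc=81, pass-E 3, pass-S 81
Under OS (2×2), PE[1][1]:
  after 0 — PE[1][1] acc=0, pass-E 0, pass-S 0
  after 1 — PE[1][1] acc=0, pass-E 0, pass-S 0
  after 2 — PE[1][1] acc=36, pass-E 4, pass-S 9
Under RS (2×2), PE[1][1]:
  after 0 — PE[1][1] acc=0, pass-E 0, pass-S 0
  after 1 — PE[1][1] acc=0, pass-E 0, pass-S 0
  after 2 — PE[1][1] acc=30, pass-E 30, pass-S 2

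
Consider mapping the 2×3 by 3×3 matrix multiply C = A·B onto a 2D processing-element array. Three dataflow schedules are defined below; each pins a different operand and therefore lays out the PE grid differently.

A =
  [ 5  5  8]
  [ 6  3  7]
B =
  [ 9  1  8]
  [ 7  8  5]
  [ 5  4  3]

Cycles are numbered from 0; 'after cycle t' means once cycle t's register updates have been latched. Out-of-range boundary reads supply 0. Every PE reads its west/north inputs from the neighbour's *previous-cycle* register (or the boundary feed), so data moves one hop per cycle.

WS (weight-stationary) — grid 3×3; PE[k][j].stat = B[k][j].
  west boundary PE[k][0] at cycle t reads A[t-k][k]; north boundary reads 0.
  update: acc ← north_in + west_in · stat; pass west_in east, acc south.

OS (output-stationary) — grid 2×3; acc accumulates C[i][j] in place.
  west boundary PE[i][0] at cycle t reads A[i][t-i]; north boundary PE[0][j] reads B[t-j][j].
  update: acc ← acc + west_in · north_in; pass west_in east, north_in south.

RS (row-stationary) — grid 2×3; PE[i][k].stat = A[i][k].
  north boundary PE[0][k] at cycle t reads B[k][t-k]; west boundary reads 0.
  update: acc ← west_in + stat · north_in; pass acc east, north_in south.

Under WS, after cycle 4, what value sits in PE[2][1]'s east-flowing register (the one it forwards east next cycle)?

register = 7

Tracing WS — 3×3 array, target PE[2][1]:
  after 0 — PE[1][1] acc=0, pass-E 0, pass-S 0
  after 0 — PE[2][0] acc=0, pass-E 0, pass-S 0
  after 0 — PE[2][1] acc=0, pass-E 0, pass-S 0
  after 1 — PE[1][1] acc=0, pass-E 0, pass-S 0
  after 1 — PE[2][0] acc=0, pass-E 0, pass-S 0
  after 1 — PE[2][1] acc=0, pass-E 0, pass-S 0
  after 2 — PE[1][1] acc=45, pass-E 5, pass-S 45
  after 2 — PE[2][0] acc=120, pass-E 8, pass-S 120
  after 2 — PE[2][1] acc=0, pass-E 0, pass-S 0
  after 3 — PE[1][1] acc=30, pass-E 3, pass-S 30
  after 3 — PE[2][0] acc=110, pass-E 7, pass-S 110
  after 3 — PE[2][1] acc=77, pass-E 8, pass-S 77
  after 4 — PE[1][1] acc=0, pass-E 0, pass-S 0
  after 4 — PE[2][0] acc=0, pass-E 0, pass-S 0
  after 4 — PE[2][1] acc=58, pass-E 7, pass-S 58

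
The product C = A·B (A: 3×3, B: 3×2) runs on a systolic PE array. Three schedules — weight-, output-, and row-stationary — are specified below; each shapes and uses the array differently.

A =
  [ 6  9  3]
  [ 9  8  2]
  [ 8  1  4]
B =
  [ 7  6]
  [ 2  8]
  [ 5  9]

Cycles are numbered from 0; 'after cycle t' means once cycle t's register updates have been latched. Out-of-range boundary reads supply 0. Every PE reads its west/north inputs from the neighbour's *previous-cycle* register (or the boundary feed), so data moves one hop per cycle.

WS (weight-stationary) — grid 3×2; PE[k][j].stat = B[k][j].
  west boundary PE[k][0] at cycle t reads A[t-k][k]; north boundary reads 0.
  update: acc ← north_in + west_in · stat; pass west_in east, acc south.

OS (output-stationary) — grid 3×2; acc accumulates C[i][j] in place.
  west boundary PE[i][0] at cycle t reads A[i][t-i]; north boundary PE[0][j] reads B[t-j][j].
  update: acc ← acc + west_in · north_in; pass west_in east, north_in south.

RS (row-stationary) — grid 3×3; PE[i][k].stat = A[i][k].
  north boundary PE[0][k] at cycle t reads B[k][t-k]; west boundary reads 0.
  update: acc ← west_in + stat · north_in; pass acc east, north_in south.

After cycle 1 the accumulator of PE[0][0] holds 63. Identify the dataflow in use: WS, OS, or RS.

dataflow = WS

Under WS (3×2), PE[0][0]:
  @0  [0,0]  acc 42  |  →6  ↓42
  @1  [0,0]  acc 63  |  →9  ↓63
Under OS (3×2), PE[0][0]:
  @0  [0,0]  acc 42  |  →6  ↓7
  @1  [0,0]  acc 60  |  →9  ↓2
Under RS (3×3), PE[0][0]:
  @0  [0,0]  acc 42  |  →42  ↓7
  @1  [0,0]  acc 36  |  →36  ↓6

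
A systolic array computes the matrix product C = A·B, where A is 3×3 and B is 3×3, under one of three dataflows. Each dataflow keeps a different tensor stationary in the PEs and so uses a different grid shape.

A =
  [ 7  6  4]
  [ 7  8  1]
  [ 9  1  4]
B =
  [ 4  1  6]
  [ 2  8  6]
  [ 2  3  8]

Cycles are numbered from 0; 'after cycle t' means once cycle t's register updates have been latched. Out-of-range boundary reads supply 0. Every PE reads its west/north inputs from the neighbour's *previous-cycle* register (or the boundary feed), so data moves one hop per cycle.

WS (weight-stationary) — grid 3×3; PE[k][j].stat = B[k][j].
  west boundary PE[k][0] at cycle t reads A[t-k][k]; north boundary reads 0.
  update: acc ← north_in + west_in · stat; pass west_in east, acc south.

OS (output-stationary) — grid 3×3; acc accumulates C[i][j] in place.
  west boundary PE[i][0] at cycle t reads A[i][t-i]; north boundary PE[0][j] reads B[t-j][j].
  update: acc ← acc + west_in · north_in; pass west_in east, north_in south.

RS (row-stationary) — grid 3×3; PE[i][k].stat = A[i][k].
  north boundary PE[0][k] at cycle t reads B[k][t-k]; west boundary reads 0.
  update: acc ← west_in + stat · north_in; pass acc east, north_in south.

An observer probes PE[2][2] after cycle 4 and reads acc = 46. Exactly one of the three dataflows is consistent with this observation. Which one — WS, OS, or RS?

WS [3×3] PE[2][2] across cycles:
  @0  [2,2]  acc 0  |  →0  ↓0
  @1  [2,2]  acc 0  |  →0  ↓0
  @2  [2,2]  acc 0  |  →0  ↓0
  @3  [2,2]  acc 0  |  →0  ↓0
  @4  [2,2]  acc 110  |  →4  ↓110
OS [3×3] PE[2][2] across cycles:
  @0  [2,2]  acc 0  |  →0  ↓0
  @1  [2,2]  acc 0  |  →0  ↓0
  @2  [2,2]  acc 0  |  →0  ↓0
  @3  [2,2]  acc 0  |  →0  ↓0
  @4  [2,2]  acc 54  |  →9  ↓6
RS [3×3] PE[2][2] across cycles:
  @0  [2,2]  acc 0  |  →0  ↓0
  @1  [2,2]  acc 0  |  →0  ↓0
  @2  [2,2]  acc 0  |  →0  ↓0
  @3  [2,2]  acc 0  |  →0  ↓0
  @4  [2,2]  acc 46  |  →46  ↓2

dataflow = RS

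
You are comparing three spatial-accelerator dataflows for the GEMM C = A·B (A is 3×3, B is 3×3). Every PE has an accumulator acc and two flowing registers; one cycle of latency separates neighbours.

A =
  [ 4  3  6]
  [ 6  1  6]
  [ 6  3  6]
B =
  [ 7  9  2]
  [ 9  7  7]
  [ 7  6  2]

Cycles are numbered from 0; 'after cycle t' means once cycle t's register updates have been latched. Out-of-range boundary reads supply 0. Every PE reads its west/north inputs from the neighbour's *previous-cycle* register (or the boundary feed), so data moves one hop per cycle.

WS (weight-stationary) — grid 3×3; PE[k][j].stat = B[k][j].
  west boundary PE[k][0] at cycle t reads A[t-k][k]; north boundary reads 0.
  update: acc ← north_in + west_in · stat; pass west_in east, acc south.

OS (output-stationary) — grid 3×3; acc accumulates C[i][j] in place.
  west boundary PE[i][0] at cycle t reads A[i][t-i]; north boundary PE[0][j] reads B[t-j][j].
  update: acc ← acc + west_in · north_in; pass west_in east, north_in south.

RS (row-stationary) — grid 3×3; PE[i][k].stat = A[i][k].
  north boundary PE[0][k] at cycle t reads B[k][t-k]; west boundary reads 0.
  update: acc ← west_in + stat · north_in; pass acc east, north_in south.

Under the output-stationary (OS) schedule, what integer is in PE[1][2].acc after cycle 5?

OS 3×3: PE[1][2] cycle-by-cycle (with neighbour feeds):
  cycle 0: PE[0][2] → acc 0, east 0, south 0
  cycle 0: PE[1][1] → acc 0, east 0, south 0
  cycle 0: PE[1][2] → acc 0, east 0, south 0
  cycle 1: PE[0][2] → acc 0, east 0, south 0
  cycle 1: PE[1][1] → acc 0, east 0, south 0
  cycle 1: PE[1][2] → acc 0, east 0, south 0
  cycle 2: PE[0][2] → acc 8, east 4, south 2
  cycle 2: PE[1][1] → acc 54, east 6, south 9
  cycle 2: PE[1][2] → acc 0, east 0, south 0
  cycle 3: PE[0][2] → acc 29, east 3, south 7
  cycle 3: PE[1][1] → acc 61, east 1, south 7
  cycle 3: PE[1][2] → acc 12, east 6, south 2
  cycle 4: PE[0][2] → acc 41, east 6, south 2
  cycle 4: PE[1][1] → acc 97, east 6, south 6
  cycle 4: PE[1][2] → acc 19, east 1, south 7
  cycle 5: PE[0][2] → acc 41, east 0, south 0
  cycle 5: PE[1][1] → acc 97, east 0, south 0
  cycle 5: PE[1][2] → acc 31, east 6, south 2

PE[1][2].acc = 31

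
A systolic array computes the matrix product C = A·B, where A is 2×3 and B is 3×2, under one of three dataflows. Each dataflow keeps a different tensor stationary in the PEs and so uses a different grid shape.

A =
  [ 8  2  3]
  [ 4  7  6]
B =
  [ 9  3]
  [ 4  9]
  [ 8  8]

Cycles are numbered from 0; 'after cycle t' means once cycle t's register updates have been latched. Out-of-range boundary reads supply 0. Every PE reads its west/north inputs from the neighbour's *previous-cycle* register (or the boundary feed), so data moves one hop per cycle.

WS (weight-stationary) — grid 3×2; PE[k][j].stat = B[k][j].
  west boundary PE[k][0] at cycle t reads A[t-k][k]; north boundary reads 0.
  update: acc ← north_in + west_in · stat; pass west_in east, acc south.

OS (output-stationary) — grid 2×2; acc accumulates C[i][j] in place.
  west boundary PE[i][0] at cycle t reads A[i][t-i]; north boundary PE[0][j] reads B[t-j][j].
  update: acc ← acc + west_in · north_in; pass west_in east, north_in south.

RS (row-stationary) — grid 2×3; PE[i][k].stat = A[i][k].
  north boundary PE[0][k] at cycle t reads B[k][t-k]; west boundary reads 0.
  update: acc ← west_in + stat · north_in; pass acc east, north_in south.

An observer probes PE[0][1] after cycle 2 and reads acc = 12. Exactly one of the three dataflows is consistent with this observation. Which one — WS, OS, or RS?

dataflow = WS

Under WS (3×2), PE[0][1]:
  after 0 — PE[0][1] acc=0, pass-E 0, pass-S 0
  after 1 — PE[0][1] acc=24, pass-E 8, pass-S 24
  after 2 — PE[0][1] acc=12, pass-E 4, pass-S 12
Under OS (2×2), PE[0][1]:
  after 0 — PE[0][1] acc=0, pass-E 0, pass-S 0
  after 1 — PE[0][1] acc=24, pass-E 8, pass-S 3
  after 2 — PE[0][1] acc=42, pass-E 2, pass-S 9
Under RS (2×3), PE[0][1]:
  after 0 — PE[0][1] acc=0, pass-E 0, pass-S 0
  after 1 — PE[0][1] acc=80, pass-E 80, pass-S 4
  after 2 — PE[0][1] acc=42, pass-E 42, pass-S 9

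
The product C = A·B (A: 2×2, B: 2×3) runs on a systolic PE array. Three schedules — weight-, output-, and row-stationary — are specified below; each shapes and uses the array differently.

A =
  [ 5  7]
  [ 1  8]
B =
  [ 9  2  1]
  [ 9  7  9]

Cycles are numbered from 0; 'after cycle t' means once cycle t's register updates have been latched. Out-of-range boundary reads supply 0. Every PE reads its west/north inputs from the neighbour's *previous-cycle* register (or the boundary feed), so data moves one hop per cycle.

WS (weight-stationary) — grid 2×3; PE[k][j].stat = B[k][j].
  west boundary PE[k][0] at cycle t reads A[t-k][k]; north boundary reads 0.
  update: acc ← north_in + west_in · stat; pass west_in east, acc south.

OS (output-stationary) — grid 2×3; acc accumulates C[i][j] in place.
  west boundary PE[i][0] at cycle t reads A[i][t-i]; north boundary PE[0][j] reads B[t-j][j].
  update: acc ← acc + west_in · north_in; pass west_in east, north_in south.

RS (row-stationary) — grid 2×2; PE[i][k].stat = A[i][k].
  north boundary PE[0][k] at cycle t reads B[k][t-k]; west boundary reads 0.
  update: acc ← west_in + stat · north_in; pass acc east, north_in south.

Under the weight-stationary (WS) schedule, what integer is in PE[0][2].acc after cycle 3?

WS on a 2×3 grid — tracing PE[0][2] and its feeders:
  @0  [0,1]  acc 0  |  →0  ↓0
  @0  [0,2]  acc 0  |  →0  ↓0
  @1  [0,1]  acc 10  |  →5  ↓10
  @1  [0,2]  acc 0  |  →0  ↓0
  @2  [0,1]  acc 2  |  →1  ↓2
  @2  [0,2]  acc 5  |  →5  ↓5
  @3  [0,1]  acc 0  |  →0  ↓0
  @3  [0,2]  acc 1  |  →1  ↓1

PE[0][2].acc = 1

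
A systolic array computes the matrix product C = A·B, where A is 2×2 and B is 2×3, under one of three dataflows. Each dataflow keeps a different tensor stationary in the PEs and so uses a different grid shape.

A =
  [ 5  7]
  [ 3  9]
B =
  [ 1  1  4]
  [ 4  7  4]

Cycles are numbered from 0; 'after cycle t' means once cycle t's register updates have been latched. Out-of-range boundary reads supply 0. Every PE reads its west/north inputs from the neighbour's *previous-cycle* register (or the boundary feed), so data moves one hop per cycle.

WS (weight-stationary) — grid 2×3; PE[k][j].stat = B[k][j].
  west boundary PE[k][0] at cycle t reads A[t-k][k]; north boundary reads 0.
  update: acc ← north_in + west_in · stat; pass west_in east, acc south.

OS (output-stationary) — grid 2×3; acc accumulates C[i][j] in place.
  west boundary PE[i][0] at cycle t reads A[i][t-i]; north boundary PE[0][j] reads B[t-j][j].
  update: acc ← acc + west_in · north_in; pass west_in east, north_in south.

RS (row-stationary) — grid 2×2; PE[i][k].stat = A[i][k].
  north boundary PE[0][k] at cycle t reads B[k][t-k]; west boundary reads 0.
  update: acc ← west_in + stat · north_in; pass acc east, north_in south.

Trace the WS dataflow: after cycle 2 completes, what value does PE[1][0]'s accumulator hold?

WS on a 2×3 grid — tracing PE[1][0] and its feeders:
  t=0 PE[0][0]: acc=5 h=5 v=5
  t=0 PE[1][0]: acc=0 h=0 v=0
  t=1 PE[0][0]: acc=3 h=3 v=3
  t=1 PE[1][0]: acc=33 h=7 v=33
  t=2 PE[0][0]: acc=0 h=0 v=0
  t=2 PE[1][0]: acc=39 h=9 v=39

PE[1][0].acc = 39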